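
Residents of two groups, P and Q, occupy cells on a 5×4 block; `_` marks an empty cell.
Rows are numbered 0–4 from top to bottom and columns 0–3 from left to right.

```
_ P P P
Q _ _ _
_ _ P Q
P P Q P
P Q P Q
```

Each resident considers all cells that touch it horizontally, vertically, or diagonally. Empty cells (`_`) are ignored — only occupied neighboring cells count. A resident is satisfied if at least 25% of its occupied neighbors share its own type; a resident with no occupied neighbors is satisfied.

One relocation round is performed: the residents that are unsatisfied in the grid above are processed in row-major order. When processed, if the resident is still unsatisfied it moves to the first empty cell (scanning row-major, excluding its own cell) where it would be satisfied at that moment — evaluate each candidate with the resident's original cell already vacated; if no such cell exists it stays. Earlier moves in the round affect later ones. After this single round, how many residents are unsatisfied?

0

Initially unsatisfied (in order): (1,0), (4,1).
  (1,0) → (1,3).
  (4,1) → (1,2).
Resulting grid:
_ P P P
_ _ Q Q
_ _ P Q
P P Q P
P _ P Q
All satisfied now.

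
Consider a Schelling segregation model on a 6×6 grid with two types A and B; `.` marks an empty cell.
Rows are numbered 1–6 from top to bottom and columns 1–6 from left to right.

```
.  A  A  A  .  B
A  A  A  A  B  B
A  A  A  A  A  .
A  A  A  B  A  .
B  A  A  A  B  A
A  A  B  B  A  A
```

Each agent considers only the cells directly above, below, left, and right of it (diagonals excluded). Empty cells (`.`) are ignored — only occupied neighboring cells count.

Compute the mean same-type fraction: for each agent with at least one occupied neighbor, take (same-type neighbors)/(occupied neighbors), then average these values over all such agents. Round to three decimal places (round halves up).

0.677

(1,2)A 2/2
(1,3)A 3/3
(1,4)A 2/2
(1,6)B 1/1
(2,1)A 2/2
(2,2)A 4/4
(2,3)A 4/4
(2,4)A 3/4
(2,5)B 1/3
(2,6)B 2/2
(3,1)A 3/3
(3,2)A 4/4
(3,3)A 4/4
(3,4)A 3/4
(3,5)A 2/3
(4,1)A 2/3
(4,2)A 4/4
(4,3)A 3/4
(4,4)B 0/4
(4,5)A 1/3
(5,1)B 0/3
(5,2)A 3/4
(5,3)A 3/4
(5,4)A 1/4
(5,5)B 0/4
(5,6)A 1/2
(6,1)A 1/2
(6,2)A 2/3
(6,3)B 1/3
(6,4)B 1/3
(6,5)A 1/3
(6,6)A 2/2
Sum over 32 agents: 2/2 + 3/3 + 2/2 + 1/1 + 2/2 + 4/4 + 4/4 + 3/4 + 1/3 + 2/2 + 3/3 + 4/4 + 4/4 + 3/4 + 2/3 + 2/3 + 4/4 + 3/4 + 0/4 + 1/3 + 0/3 + 3/4 + 3/4 + 1/4 + 0/4 + 1/2 + 1/2 + 2/3 + 1/3 + 1/3 + 1/3 + 2/2 = 65/3; mean = 65/3 ÷ 32 = 65/96 = 0.677083… → 0.677.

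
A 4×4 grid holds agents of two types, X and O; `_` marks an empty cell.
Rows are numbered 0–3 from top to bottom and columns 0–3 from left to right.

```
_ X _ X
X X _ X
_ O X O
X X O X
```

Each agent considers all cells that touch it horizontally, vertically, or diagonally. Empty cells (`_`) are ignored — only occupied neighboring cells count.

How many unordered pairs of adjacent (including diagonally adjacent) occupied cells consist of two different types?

Scan each occupied cell's neighbors to the right and below (and the two forward diagonals) so each pair is counted once.
From row 0: 0 unlike of 3 pairs (running 0/3).
From row 1: 3 unlike of 6 pairs (running 3/9).
From row 2: 6 unlike of 10 pairs (running 9/19).
From row 3: 2 unlike of 3 pairs (running 11/22).
Total adjacent occupied pairs: 22; unlike-type pairs: 11.

11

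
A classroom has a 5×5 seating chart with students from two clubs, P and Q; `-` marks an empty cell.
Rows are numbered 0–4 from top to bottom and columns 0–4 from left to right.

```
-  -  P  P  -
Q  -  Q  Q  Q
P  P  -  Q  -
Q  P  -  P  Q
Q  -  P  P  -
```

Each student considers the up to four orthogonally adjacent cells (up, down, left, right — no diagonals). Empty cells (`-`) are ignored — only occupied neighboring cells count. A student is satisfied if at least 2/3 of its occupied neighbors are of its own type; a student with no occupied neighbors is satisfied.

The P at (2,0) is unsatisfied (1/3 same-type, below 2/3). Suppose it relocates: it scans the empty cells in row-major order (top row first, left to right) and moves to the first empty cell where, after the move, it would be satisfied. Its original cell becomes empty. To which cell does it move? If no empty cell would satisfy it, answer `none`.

Vacating (2,0). Empty cells in order:
  (0,0): 0/1 same-type → still unsatisfied.
  (0,1): 1/1 same-type → satisfied — stop here.

(0,1)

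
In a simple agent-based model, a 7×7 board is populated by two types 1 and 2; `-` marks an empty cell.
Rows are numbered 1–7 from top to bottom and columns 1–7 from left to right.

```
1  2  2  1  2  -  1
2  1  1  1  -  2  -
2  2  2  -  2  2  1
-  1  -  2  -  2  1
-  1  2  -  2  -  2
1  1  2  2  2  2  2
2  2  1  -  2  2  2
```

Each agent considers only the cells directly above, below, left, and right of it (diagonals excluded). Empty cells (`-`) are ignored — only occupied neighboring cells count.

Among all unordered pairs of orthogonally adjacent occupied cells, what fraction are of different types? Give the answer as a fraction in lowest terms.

19/46

Scan each occupied cell's neighbors to the right and below so each pair is counted once.
Row 1: 1(1,1)–2(1,2)≠ 1(1,1)–2(2,1)≠ 2(1,2)–2(1,3)= 2(1,2)–1(2,2)≠ 2(1,3)–1(1,4)≠ 2(1,3)–1(2,3)≠ 1(1,4)–2(1,5)≠ 1(1,4)–1(2,4)=  → 6/8 unlike.
Row 2: 2(2,1)–1(2,2)≠ 2(2,1)–2(3,1)= 1(2,2)–1(2,3)= 1(2,2)–2(3,2)≠ 1(2,3)–1(2,4)= 1(2,3)–2(3,3)≠ 2(2,6)–2(3,6)=  → 3/7 unlike.
Row 3: 2(3,1)–2(3,2)= 2(3,2)–2(3,3)= 2(3,2)–1(4,2)≠ 2(3,5)–2(3,6)= 2(3,6)–1(3,7)≠ 2(3,6)–2(4,6)= 1(3,7)–1(4,7)=  → 2/7 unlike.
Row 4: 1(4,2)–1(5,2)= 2(4,6)–1(4,7)≠ 1(4,7)–2(5,7)≠  → 2/3 unlike.
Row 5: 1(5,2)–2(5,3)≠ 1(5,2)–1(6,2)= 2(5,3)–2(6,3)= 2(5,5)–2(6,5)= 2(5,7)–2(6,7)=  → 1/5 unlike.
Row 6: 1(6,1)–1(6,2)= 1(6,1)–2(7,1)≠ 1(6,2)–2(6,3)≠ 1(6,2)–2(7,2)≠ 2(6,3)–2(6,4)= 2(6,3)–1(7,3)≠ 2(6,4)–2(6,5)= 2(6,5)–2(6,6)= 2(6,5)–2(7,5)= 2(6,6)–2(6,7)= 2(6,6)–2(7,6)= 2(6,7)–2(7,7)=  → 4/12 unlike.
Row 7: 2(7,1)–2(7,2)= 2(7,2)–1(7,3)≠ 2(7,5)–2(7,6)= 2(7,6)–2(7,7)=  → 1/4 unlike.
Total adjacent occupied pairs: 46; unlike-type pairs: 19.
19/46 is already in lowest terms.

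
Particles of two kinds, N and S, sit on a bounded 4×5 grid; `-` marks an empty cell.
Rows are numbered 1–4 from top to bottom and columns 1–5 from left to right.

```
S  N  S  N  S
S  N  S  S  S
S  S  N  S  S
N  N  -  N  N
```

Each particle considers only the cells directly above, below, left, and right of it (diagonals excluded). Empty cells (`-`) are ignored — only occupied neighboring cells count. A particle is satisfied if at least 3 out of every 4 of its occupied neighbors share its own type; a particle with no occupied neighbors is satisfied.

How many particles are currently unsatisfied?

Row 1: (1,1)S 1/2 unhappy · (1,2)N 1/3 unhappy · (1,3)S 1/3 unhappy · (1,4)N 0/3 unhappy · (1,5)S 1/2 unhappy
Row 2: (2,1)S 2/3 unhappy · (2,2)N 1/4 unhappy · (2,3)S 2/4 unhappy · (2,4)S 3/4 ok · (2,5)S 3/3 ok
Row 3: (3,1)S 2/3 unhappy · (3,2)S 1/4 unhappy · (3,3)N 0/3 unhappy · (3,4)S 2/4 unhappy · (3,5)S 2/3 unhappy
Row 4: (4,1)N 1/2 unhappy · (4,2)N 1/2 unhappy · (4,4)N 1/2 unhappy · (4,5)N 1/2 unhappy
Unsatisfied: (1,1), (1,2), (1,3), (1,4), (1,5), (2,1), (2,2), (2,3), (3,1), (3,2), (3,3), (3,4), (3,5), (4,1), (4,2), (4,4), (4,5) — 17 in total.

17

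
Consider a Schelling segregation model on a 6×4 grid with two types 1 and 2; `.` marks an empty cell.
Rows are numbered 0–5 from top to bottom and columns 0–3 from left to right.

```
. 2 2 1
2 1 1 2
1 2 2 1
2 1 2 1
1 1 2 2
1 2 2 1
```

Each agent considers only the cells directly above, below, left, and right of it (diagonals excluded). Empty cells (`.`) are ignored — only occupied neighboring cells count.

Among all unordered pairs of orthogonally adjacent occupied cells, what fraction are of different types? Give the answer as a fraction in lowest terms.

Scan each occupied cell's neighbors to the right and below so each pair is counted once.
From row 0: 4 unlike of 5 pairs (running 4/5).
From row 1: 6 unlike of 7 pairs (running 10/12).
From row 2: 4 unlike of 7 pairs (running 14/19).
From row 3: 5 unlike of 7 pairs (running 19/26).
From row 4: 3 unlike of 7 pairs (running 22/33).
From row 5: 2 unlike of 3 pairs (running 24/36).
Total adjacent occupied pairs: 36; unlike-type pairs: 24.
24/36 reduces to 2/3.

2/3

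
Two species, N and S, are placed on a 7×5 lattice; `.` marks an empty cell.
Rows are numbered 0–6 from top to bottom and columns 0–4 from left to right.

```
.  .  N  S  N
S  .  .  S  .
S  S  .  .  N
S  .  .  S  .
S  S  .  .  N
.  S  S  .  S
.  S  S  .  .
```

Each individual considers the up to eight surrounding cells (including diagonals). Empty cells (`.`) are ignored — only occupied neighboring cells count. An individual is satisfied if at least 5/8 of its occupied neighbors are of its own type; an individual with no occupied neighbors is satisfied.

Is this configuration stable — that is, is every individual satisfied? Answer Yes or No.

No

(0,2)N 0/2 ✗
(0,3)S 1/3 ✗
(0,4)N 0/2 ✗
(1,0)S 2/2 ✓
(1,3)S 1/4 ✗
(2,0)S 3/3 ✓
(2,1)S 3/3 ✓
(2,4)N 0/2 ✗
(3,0)S 4/4 ✓
(3,3)S 0/2 ✗
(4,0)S 3/3 ✓
(4,1)S 4/4 ✓
(4,4)N 0/2 ✗
(5,1)S 5/5 ✓
(5,2)S 4/4 ✓
(5,4)S 0/1 ✗
(6,1)S 3/3 ✓
(6,2)S 3/3 ✓
For instance (0,2) has only 0/2 same-type neighbors, below 5/8.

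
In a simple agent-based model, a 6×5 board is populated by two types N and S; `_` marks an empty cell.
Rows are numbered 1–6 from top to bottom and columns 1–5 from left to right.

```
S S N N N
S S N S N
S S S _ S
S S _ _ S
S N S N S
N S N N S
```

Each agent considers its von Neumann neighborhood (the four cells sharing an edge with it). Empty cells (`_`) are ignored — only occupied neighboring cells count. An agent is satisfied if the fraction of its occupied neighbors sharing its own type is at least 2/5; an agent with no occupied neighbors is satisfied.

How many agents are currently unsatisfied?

Row 1: (1,1)S 2/2 ✓ · (1,2)S 2/3 ✓ · (1,3)N 2/3 ✓ · (1,4)N 2/3 ✓ · (1,5)N 2/2 ✓
Row 2: (2,1)S 3/3 ✓ · (2,2)S 3/4 ✓ · (2,3)N 1/4 ✗ · (2,4)S 0/3 ✗ · (2,5)N 1/3 ✗
Row 3: (3,1)S 3/3 ✓ · (3,2)S 4/4 ✓ · (3,3)S 1/2 ✓ · (3,5)S 1/2 ✓
Row 4: (4,1)S 3/3 ✓ · (4,2)S 2/3 ✓ · (4,5)S 2/2 ✓
Row 5: (5,1)S 1/3 ✗ · (5,2)N 0/4 ✗ · (5,3)S 0/3 ✗ · (5,4)N 1/3 ✗ · (5,5)S 2/3 ✓
Row 6: (6,1)N 0/2 ✗ · (6,2)S 0/3 ✗ · (6,3)N 1/3 ✗ · (6,4)N 2/3 ✓ · (6,5)S 1/2 ✓
Unsatisfied: (2,3), (2,4), (2,5), (5,1), (5,2), (5,3), (5,4), (6,1), (6,2), (6,3) — 10 in total.

10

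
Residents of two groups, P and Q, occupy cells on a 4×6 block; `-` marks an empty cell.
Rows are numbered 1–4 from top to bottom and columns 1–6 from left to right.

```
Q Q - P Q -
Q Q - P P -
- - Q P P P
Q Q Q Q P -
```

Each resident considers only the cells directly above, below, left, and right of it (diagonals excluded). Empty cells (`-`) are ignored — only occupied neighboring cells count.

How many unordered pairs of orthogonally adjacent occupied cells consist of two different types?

5

Scan each occupied cell's neighbors to the right and below so each pair is counted once.
From row 1: 2 unlike of 6 pairs (running 2/6).
From row 2: 0 unlike of 4 pairs (running 2/10).
From row 3: 2 unlike of 6 pairs (running 4/16).
From row 4: 1 unlike of 4 pairs (running 5/20).
Total adjacent occupied pairs: 20; unlike-type pairs: 5.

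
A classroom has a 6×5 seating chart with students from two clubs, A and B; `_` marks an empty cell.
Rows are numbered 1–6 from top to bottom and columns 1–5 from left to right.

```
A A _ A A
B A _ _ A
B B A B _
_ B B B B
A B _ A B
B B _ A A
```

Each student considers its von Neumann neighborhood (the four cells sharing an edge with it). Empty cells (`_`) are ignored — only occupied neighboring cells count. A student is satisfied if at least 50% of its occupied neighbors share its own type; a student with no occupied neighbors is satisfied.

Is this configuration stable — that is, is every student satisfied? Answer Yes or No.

No

Row 1: (1,1)A 1/2 satisfied · (1,2)A 2/2 satisfied · (1,4)A 1/1 satisfied · (1,5)A 2/2 satisfied
Row 2: (2,1)B 1/3 not · (2,2)A 1/3 not · (2,5)A 1/1 satisfied
Row 3: (3,1)B 2/2 satisfied · (3,2)B 2/4 satisfied · (3,3)A 0/3 not · (3,4)B 1/2 satisfied
Row 4: (4,2)B 3/3 satisfied · (4,3)B 2/3 satisfied · (4,4)B 3/4 satisfied · (4,5)B 2/2 satisfied
Row 5: (5,1)A 0/2 not · (5,2)B 2/3 satisfied · (5,4)A 1/3 not · (5,5)B 1/3 not
Row 6: (6,1)B 1/2 satisfied · (6,2)B 2/2 satisfied · (6,4)A 2/2 satisfied · (6,5)A 1/2 satisfied
For instance (2,1) has only 1/3 same-type neighbors, below 1/2.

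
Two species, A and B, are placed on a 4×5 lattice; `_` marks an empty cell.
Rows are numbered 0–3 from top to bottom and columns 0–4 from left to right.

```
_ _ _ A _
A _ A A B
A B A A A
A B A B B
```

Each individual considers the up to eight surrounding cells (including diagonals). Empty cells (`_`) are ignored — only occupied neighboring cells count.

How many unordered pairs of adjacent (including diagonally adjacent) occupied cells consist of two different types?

Scan each occupied cell's neighbors to the right and below (and the two forward diagonals) so each pair is counted once.
From row 0: 1 unlike of 3 pairs (running 1/3).
From row 1: 5 unlike of 12 pairs (running 6/15).
From row 2: 11 unlike of 17 pairs (running 17/32).
From row 3: 3 unlike of 4 pairs (running 20/36).
Total adjacent occupied pairs: 36; unlike-type pairs: 20.

20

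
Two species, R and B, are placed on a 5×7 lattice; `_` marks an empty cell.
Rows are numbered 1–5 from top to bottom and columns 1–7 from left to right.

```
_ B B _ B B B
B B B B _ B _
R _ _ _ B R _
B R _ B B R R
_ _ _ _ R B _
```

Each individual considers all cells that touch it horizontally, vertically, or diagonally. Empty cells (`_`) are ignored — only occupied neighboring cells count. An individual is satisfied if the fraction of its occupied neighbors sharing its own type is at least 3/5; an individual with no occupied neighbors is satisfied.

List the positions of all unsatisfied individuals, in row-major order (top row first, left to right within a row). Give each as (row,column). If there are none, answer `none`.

(1,2)B 4/4 satisfied
(1,3)B 4/4 satisfied
(1,5)B 3/3 satisfied
(1,6)B 3/3 satisfied
(1,7)B 2/2 satisfied
(2,1)B 2/3 satisfied
(2,2)B 4/5 satisfied
(2,3)B 4/4 satisfied
(2,4)B 4/4 satisfied
(2,6)B 4/5 satisfied
(3,1)R 1/4 not
(3,5)B 4/6 satisfied
(3,6)R 2/5 not
(4,1)B 0/2 not
(4,2)R 1/2 not
(4,4)B 2/3 satisfied
(4,5)B 3/6 not
(4,6)R 3/6 not
(4,7)R 2/3 satisfied
(5,5)R 1/4 not
(5,6)B 1/4 not

(3,1), (3,6), (4,1), (4,2), (4,5), (4,6), (5,5), (5,6)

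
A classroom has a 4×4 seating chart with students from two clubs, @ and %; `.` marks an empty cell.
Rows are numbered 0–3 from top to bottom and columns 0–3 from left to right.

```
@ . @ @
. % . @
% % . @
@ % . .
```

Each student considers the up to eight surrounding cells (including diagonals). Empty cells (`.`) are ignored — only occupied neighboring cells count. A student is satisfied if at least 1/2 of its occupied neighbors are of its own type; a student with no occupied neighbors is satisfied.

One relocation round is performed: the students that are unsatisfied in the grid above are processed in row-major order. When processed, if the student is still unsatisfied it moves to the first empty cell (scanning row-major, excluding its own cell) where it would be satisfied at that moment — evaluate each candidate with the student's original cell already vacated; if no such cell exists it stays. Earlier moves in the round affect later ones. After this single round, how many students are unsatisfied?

1

Initially unsatisfied (in order): (0,0), (3,0).
  (0,0) → (0,1).
  (3,0) → (0,0).
Resulting grid:
@ @ @ @
. % . @
% % . @
. % . .
Unsatisfied now: (1,1).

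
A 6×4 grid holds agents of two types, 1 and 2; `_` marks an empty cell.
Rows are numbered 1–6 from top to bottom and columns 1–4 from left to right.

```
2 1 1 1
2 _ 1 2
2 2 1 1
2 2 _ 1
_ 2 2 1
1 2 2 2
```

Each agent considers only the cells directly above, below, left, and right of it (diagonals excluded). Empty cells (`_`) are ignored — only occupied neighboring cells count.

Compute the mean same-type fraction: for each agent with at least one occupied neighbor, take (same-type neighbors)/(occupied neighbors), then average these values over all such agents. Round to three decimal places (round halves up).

0.683

(1,1)2 1/2
(1,2)1 1/2
(1,3)1 3/3
(1,4)1 1/2
(2,1)2 2/2
(2,3)1 2/3
(2,4)2 0/3
(3,1)2 3/3
(3,2)2 2/3
(3,3)1 2/3
(3,4)1 2/3
(4,1)2 2/2
(4,2)2 3/3
(4,4)1 2/2
(5,2)2 3/3
(5,3)2 2/3
(5,4)1 1/3
(6,1)1 0/1
(6,2)2 2/3
(6,3)2 3/3
(6,4)2 1/2
Sum over 21 agents: 1/2 + 1/2 + 3/3 + 1/2 + 2/2 + 2/3 + 0/3 + 3/3 + 2/3 + 2/3 + 2/3 + 2/2 + 3/3 + 2/2 + 3/3 + 2/3 + 1/3 + 0/1 + 2/3 + 3/3 + 1/2 = 43/3; mean = 43/3 ÷ 21 = 43/63 = 0.682539… → 0.683.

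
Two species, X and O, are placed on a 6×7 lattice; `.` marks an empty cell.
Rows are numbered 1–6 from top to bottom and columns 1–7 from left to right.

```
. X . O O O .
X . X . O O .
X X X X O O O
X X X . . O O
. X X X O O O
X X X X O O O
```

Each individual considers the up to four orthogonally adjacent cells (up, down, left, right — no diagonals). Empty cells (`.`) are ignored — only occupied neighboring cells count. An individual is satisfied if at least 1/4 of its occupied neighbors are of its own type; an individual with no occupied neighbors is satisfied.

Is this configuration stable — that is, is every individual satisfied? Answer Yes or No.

(1,2)X 0/0 satisfied
(1,4)O 1/1 satisfied
(1,5)O 3/3 satisfied
(1,6)O 2/2 satisfied
(2,1)X 1/1 satisfied
(2,3)X 1/1 satisfied
(2,5)O 3/3 satisfied
(2,6)O 3/3 satisfied
(3,1)X 3/3 satisfied
(3,2)X 3/3 satisfied
(3,3)X 4/4 satisfied
(3,4)X 1/2 satisfied
(3,5)O 2/3 satisfied
(3,6)O 4/4 satisfied
(3,7)O 2/2 satisfied
(4,1)X 2/2 satisfied
(4,2)X 4/4 satisfied
(4,3)X 3/3 satisfied
(4,6)O 3/3 satisfied
(4,7)O 3/3 satisfied
(5,2)X 3/3 satisfied
(5,3)X 4/4 satisfied
(5,4)X 2/3 satisfied
(5,5)O 2/3 satisfied
(5,6)O 4/4 satisfied
(5,7)O 3/3 satisfied
(6,1)X 1/1 satisfied
(6,2)X 3/3 satisfied
(6,3)X 3/3 satisfied
(6,4)X 2/3 satisfied
(6,5)O 2/3 satisfied
(6,6)O 3/3 satisfied
(6,7)O 2/2 satisfied
All meet the threshold, so the configuration is stable.

Yes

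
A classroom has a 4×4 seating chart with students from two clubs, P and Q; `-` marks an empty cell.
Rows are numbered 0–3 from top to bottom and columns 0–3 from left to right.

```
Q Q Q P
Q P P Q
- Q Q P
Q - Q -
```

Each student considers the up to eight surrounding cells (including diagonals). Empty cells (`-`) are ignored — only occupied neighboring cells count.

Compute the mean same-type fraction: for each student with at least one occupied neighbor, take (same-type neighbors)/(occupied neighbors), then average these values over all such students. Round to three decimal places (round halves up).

0.519

Row 0: (0,0)Q 2/3 · (0,1)Q 3/5 · (0,2)Q 2/5 · (0,3)P 1/3
Row 1: (1,0)Q 3/4 · (1,1)P 1/7 · (1,2)P 3/8 · (1,3)Q 2/5
Row 2: (2,1)Q 4/6 · (2,2)Q 3/6 · (2,3)P 1/4
Row 3: (3,0)Q 1/1 · (3,2)Q 2/3
Sum over 13 students: 2/3 + 3/5 + 2/5 + 1/3 + 3/4 + 1/7 + 3/8 + 2/5 + 4/6 + 3/6 + 1/4 + 1/1 + 2/3 = 5671/840; mean = 5671/840 ÷ 13 = 5671/10920 = 0.519322… → 0.519.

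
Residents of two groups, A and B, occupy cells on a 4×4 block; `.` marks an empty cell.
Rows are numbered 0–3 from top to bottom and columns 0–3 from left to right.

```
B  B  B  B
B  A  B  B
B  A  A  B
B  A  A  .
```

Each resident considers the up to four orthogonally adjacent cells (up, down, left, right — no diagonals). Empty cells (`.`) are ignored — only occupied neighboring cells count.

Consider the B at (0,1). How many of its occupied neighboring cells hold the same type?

Occupied neighbors of (0,1): (1,1)=A, (0,0)=B, (0,2)=B.
Same type (B): 2 of 3.

2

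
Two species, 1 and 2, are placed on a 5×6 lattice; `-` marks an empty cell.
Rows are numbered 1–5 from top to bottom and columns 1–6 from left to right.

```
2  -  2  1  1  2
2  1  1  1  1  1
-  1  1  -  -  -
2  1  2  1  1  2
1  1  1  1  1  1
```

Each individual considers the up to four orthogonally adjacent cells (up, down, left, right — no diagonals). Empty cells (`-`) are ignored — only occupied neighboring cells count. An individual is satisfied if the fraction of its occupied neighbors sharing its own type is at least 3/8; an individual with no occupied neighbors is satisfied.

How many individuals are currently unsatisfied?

Row 1: (1,1)2 1/1 ok · (1,3)2 0/2 unhappy · (1,4)1 2/3 ok · (1,5)1 2/3 ok · (1,6)2 0/2 unhappy
Row 2: (2,1)2 1/2 ok · (2,2)1 2/3 ok · (2,3)1 3/4 ok · (2,4)1 3/3 ok · (2,5)1 3/3 ok · (2,6)1 1/2 ok
Row 3: (3,2)1 3/3 ok · (3,3)1 2/3 ok
Row 4: (4,1)2 0/2 unhappy · (4,2)1 2/4 ok · (4,3)2 0/4 unhappy · (4,4)1 2/3 ok · (4,5)1 2/3 ok · (4,6)2 0/2 unhappy
Row 5: (5,1)1 1/2 ok · (5,2)1 3/3 ok · (5,3)1 2/3 ok · (5,4)1 3/3 ok · (5,5)1 3/3 ok · (5,6)1 1/2 ok
Unsatisfied: (1,3), (1,6), (4,1), (4,3), (4,6) — 5 in total.

5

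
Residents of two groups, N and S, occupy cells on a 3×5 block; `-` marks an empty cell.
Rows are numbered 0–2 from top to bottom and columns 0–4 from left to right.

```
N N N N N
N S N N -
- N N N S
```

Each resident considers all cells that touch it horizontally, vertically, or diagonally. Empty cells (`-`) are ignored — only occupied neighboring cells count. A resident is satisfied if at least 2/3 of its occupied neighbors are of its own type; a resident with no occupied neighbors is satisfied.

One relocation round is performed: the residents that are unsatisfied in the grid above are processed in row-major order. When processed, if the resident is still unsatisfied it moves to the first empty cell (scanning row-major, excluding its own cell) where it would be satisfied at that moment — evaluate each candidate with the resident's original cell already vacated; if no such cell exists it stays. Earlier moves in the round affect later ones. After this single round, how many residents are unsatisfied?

Initially unsatisfied (in order): (1,1), (2,4).
  (1,1): no empty cell satisfies it; stays.
  (2,4): no empty cell satisfies it; stays.
Resulting grid:
N N N N N
N S N N -
- N N N S
Unsatisfied now: (1,1), (2,4).

2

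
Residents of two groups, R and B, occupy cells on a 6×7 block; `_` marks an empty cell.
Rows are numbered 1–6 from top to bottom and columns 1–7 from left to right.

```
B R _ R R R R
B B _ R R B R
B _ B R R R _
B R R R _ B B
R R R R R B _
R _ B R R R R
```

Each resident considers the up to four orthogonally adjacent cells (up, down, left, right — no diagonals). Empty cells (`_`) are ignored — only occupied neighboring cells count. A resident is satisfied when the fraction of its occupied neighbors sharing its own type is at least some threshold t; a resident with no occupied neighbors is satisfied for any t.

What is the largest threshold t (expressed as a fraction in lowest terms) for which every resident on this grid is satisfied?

Row 1: (1,1)B 1/2 · (1,2)R 0/2 · (1,4)R 2/2 · (1,5)R 3/3 · (1,6)R 2/3 · (1,7)R 2/2
Row 2: (2,1)B 3/3 · (2,2)B 1/2 · (2,4)R 3/3 · (2,5)R 3/4 · (2,6)B 0/4 · (2,7)R 1/2
Row 3: (3,1)B 2/2 · (3,3)B 0/2 · (3,4)R 3/4 · (3,5)R 3/3 · (3,6)R 1/3
Row 4: (4,1)B 1/3 · (4,2)R 2/3 · (4,3)R 3/4 · (4,4)R 3/3 · (4,6)B 2/3 · (4,7)B 1/1
Row 5: (5,1)R 2/3 · (5,2)R 3/3 · (5,3)R 3/4 · (5,4)R 4/4 · (5,5)R 2/3 · (5,6)B 1/3
Row 6: (6,1)R 1/1 · (6,3)B 0/2 · (6,4)R 2/3 · (6,5)R 3/3 · (6,6)R 2/3 · (6,7)R 1/1
The smallest same-type fraction is 0/2 at (1,2), which reduces to 0/1. Any threshold above that leaves this resident unsatisfied.

0/1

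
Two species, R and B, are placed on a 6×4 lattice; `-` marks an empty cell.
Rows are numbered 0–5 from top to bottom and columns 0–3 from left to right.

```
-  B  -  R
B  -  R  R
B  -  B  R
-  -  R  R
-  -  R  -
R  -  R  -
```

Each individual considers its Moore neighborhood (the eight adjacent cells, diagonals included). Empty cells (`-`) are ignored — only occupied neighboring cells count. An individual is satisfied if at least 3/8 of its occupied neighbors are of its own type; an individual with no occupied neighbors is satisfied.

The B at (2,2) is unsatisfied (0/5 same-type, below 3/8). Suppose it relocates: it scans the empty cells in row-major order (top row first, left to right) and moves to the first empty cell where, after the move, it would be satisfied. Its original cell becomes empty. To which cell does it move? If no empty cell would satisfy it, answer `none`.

(0,0)

Vacating (2,2). Empty cells in order:
  (0,0): 2/2 same-type → satisfied — stop here.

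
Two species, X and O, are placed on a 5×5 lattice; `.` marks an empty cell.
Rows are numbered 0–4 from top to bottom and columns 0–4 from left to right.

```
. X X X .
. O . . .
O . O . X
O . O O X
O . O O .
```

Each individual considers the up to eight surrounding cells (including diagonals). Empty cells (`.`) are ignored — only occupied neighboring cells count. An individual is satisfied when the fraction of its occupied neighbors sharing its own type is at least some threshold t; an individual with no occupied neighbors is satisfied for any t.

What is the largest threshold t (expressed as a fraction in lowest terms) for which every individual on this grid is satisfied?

1/3

Row 0: (0,1)X 1/2 · (0,2)X 2/3 · (0,3)X 1/1
Row 1: (1,1)O 2/4
Row 2: (2,0)O 2/2 · (2,2)O 3/3 · (2,4)X 1/2
Row 3: (3,0)O 2/2 · (3,2)O 4/4 · (3,3)O 4/6 · (3,4)X 1/3
Row 4: (4,0)O 1/1 · (4,2)O 3/3 · (4,3)O 3/4
The smallest same-type fraction is 1/3 at (3,4), which reduces to 1/3. Any threshold above that leaves this individual unsatisfied.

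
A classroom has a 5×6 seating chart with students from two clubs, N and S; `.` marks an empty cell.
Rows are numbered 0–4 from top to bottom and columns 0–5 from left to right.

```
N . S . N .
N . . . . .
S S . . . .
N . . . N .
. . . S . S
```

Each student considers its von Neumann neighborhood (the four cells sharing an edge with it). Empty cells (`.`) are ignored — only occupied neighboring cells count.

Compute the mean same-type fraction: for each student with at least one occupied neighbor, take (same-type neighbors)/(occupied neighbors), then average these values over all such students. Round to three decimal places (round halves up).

0.567

(0,0)N 1/1
(0,2)S — no occupied neighbors
(0,4)N — no occupied neighbors
(1,0)N 1/2
(2,0)S 1/3
(2,1)S 1/1
(3,0)N 0/1
(3,4)N — no occupied neighbors
(4,3)S — no occupied neighbors
(4,5)S — no occupied neighbors
Sum over 5 students: 1/1 + 1/2 + 1/3 + 1/1 + 0/1 = 17/6; mean = 17/6 ÷ 5 = 17/30 = 0.566666… → 0.567.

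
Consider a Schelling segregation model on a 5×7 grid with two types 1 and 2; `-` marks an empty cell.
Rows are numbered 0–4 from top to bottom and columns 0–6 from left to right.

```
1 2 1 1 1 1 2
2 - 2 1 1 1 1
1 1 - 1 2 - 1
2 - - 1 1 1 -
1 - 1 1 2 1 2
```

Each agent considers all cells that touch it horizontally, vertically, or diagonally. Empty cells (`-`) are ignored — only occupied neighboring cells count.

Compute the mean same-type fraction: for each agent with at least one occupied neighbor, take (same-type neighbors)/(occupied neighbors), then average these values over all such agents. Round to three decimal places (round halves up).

0.480

Row 0: (0,0)1 0/2 · (0,1)2 2/4 · (0,2)1 2/4 · (0,3)1 4/5 · (0,4)1 5/5 · (0,5)1 4/5 · (0,6)2 0/3
Row 1: (1,0)2 1/4 · (1,2)2 1/6 · (1,3)1 5/7 · (1,4)1 6/7 · (1,5)1 5/7 · (1,6)1 3/4
Row 2: (2,0)1 1/3 · (2,1)1 1/4 · (2,3)1 4/6 · (2,4)2 0/7 · (2,6)1 3/3
Row 3: (3,0)2 0/3 · (3,3)1 4/6 · (3,4)1 5/7 · (3,5)1 3/6
Row 4: (4,0)1 0/1 · (4,2)1 2/2 · (4,3)1 3/4 · (4,4)2 0/5 · (4,5)1 2/4 · (4,6)2 0/2
Sum over 28 agents: 0/2 + 2/4 + 2/4 + 4/5 + 5/5 + 4/5 + 0/3 + 1/4 + 1/6 + 5/7 + 6/7 + 5/7 + 3/4 + 1/3 + 1/4 + 4/6 + 0/7 + 3/3 + 0/3 + 4/6 + 5/7 + 3/6 + 0/1 + 2/2 + 3/4 + 0/5 + 2/4 + 0/2 = 403/30; mean = 403/30 ÷ 28 = 403/840 = 0.479761… → 0.480.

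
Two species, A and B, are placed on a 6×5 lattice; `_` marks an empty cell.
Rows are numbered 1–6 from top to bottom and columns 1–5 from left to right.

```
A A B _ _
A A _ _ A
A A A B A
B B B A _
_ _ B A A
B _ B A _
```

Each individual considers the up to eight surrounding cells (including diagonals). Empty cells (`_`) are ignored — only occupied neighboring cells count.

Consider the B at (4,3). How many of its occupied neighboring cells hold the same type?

Occupied neighbors of (4,3): (3,2)=A, (3,3)=A, (3,4)=B, (4,2)=B, (4,4)=A, (5,3)=B, (5,4)=A.
Same type (B): 3 of 7.

3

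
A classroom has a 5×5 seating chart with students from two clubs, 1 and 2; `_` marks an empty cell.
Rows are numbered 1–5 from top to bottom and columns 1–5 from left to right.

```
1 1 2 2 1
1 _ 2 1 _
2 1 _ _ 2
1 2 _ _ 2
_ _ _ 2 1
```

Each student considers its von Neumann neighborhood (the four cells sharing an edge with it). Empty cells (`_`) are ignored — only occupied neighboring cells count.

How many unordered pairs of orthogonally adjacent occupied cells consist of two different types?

11

Scan each occupied cell's neighbors to the right and below so each pair is counted once.
Row 1: 1(1,1)–1(1,2)= 1(1,1)–1(2,1)= 1(1,2)–2(1,3)≠ 2(1,3)–2(1,4)= 2(1,3)–2(2,3)= 2(1,4)–1(1,5)≠ 2(1,4)–1(2,4)≠  → 3/7 unlike.
Row 2: 1(2,1)–2(3,1)≠ 2(2,3)–1(2,4)≠  → 2/2 unlike.
Row 3: 2(3,1)–1(3,2)≠ 2(3,1)–1(4,1)≠ 1(3,2)–2(4,2)≠ 2(3,5)–2(4,5)=  → 3/4 unlike.
Row 4: 1(4,1)–2(4,2)≠ 2(4,5)–1(5,5)≠  → 2/2 unlike.
Row 5: 2(5,4)–1(5,5)≠  → 1/1 unlike.
Total adjacent occupied pairs: 16; unlike-type pairs: 11.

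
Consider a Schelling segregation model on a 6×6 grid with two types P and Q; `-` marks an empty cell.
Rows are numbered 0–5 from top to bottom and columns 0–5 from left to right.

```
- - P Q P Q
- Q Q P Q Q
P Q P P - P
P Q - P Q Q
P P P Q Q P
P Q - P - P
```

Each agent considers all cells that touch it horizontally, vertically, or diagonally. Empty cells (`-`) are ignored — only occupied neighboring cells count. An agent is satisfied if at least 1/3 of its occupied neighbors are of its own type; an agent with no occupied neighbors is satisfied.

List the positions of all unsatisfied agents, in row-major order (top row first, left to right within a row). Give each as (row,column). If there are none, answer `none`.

(0,2)P 1/4 not
(0,3)Q 2/5 satisfied
(0,4)P 1/5 not
(0,5)Q 2/3 satisfied
(1,1)Q 2/5 satisfied
(1,2)Q 3/7 satisfied
(1,3)P 4/7 satisfied
(1,4)Q 3/7 satisfied
(1,5)Q 2/4 satisfied
(2,0)P 1/4 not
(2,1)Q 3/6 satisfied
(2,2)P 3/7 satisfied
(2,3)P 3/6 satisfied
(2,5)P 0/4 not
(3,0)P 3/5 satisfied
(3,1)Q 1/7 not
(3,3)P 3/6 satisfied
(3,4)Q 3/7 satisfied
(3,5)Q 2/4 satisfied
(4,0)P 3/5 satisfied
(4,1)P 4/6 satisfied
(4,2)P 3/6 satisfied
(4,3)Q 2/5 satisfied
(4,4)Q 3/7 satisfied
(4,5)P 1/4 not
(5,0)P 2/3 satisfied
(5,1)Q 0/4 not
(5,3)P 1/3 satisfied
(5,5)P 1/2 satisfied

(0,2), (0,4), (2,0), (2,5), (3,1), (4,5), (5,1)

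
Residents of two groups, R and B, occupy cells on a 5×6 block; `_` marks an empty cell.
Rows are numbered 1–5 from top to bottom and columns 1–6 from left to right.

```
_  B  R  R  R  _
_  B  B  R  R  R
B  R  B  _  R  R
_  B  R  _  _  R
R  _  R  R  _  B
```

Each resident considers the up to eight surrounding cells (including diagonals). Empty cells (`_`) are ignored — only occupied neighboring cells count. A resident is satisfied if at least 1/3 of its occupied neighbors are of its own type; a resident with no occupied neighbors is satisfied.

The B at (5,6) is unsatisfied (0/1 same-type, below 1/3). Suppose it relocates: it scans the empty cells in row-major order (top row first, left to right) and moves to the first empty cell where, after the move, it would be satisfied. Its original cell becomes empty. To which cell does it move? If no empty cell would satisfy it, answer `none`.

Vacating (5,6). Empty cells in order:
  (1,1): 2/2 same-type → satisfied — stop here.

(1,1)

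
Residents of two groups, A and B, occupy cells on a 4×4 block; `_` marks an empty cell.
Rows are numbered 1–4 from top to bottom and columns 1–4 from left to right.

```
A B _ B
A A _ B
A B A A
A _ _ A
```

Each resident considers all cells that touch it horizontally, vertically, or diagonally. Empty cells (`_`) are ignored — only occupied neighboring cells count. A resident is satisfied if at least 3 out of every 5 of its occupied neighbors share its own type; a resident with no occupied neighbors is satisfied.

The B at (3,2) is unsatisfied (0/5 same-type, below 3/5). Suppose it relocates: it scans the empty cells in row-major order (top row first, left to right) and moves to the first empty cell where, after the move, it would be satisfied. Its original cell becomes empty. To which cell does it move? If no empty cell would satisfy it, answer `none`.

(1,3)

Vacating (3,2). Empty cells in order:
  (1,3): 3/4 same-type → satisfied — stop here.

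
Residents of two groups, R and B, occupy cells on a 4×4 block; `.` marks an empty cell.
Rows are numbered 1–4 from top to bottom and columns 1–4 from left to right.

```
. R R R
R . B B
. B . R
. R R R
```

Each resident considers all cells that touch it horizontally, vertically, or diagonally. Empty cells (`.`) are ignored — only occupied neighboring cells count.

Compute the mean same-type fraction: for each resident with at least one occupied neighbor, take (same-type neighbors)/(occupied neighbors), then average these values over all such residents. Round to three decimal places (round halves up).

0.508

Row 1: (1,2)R 2/3 · (1,3)R 2/4 · (1,4)R 1/3
Row 2: (2,1)R 1/2 · (2,3)B 2/6 · (2,4)B 1/4
Row 3: (3,2)B 1/4 · (3,4)R 2/4
Row 4: (4,2)R 1/2 · (4,3)R 3/4 · (4,4)R 2/2
Sum over 11 residents: 2/3 + 2/4 + 1/3 + 1/2 + 2/6 + 1/4 + 1/4 + 2/4 + 1/2 + 3/4 + 2/2 = 67/12; mean = 67/12 ÷ 11 = 67/132 = 0.507575… → 0.508.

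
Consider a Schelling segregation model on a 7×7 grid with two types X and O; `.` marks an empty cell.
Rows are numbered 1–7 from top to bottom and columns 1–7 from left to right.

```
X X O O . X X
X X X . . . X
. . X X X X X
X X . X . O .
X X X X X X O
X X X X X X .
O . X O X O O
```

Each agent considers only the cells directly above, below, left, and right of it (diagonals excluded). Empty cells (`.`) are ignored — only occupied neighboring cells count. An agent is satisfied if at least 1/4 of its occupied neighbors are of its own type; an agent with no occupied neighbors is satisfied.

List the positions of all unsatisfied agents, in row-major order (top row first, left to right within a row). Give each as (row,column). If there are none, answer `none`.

(1,1)X 2/2 ok
(1,2)X 2/3 ok
(1,3)O 1/3 ok
(1,4)O 1/1 ok
(1,6)X 1/1 ok
(1,7)X 2/2 ok
(2,1)X 2/2 ok
(2,2)X 3/3 ok
(2,3)X 2/3 ok
(2,7)X 2/2 ok
(3,3)X 2/2 ok
(3,4)X 3/3 ok
(3,5)X 2/2 ok
(3,6)X 2/3 ok
(3,7)X 2/2 ok
(4,1)X 2/2 ok
(4,2)X 2/2 ok
(4,4)X 2/2 ok
(4,6)O 0/2 unhappy
(5,1)X 3/3 ok
(5,2)X 4/4 ok
(5,3)X 3/3 ok
(5,4)X 4/4 ok
(5,5)X 3/3 ok
(5,6)X 2/4 ok
(5,7)O 0/1 unhappy
(6,1)X 2/3 ok
(6,2)X 3/3 ok
(6,3)X 4/4 ok
(6,4)X 3/4 ok
(6,5)X 4/4 ok
(6,6)X 2/3 ok
(7,1)O 0/1 unhappy
(7,3)X 1/2 ok
(7,4)O 0/3 unhappy
(7,5)X 1/3 ok
(7,6)O 1/3 ok
(7,7)O 1/1 ok

(4,6), (5,7), (7,1), (7,4)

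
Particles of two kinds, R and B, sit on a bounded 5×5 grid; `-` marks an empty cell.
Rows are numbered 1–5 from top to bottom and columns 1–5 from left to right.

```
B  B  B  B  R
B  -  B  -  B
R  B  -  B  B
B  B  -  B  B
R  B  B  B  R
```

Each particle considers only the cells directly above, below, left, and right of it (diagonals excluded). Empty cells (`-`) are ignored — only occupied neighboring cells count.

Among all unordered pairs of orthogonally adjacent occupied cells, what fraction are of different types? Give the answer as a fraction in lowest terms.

Scan each occupied cell's neighbors to the right and below so each pair is counted once.
From row 1: 2 unlike of 7 pairs (running 2/7).
From row 2: 1 unlike of 2 pairs (running 3/9).
From row 3: 2 unlike of 6 pairs (running 5/15).
From row 4: 2 unlike of 6 pairs (running 7/21).
From row 5: 2 unlike of 4 pairs (running 9/25).
Total adjacent occupied pairs: 25; unlike-type pairs: 9.
9/25 is already in lowest terms.

9/25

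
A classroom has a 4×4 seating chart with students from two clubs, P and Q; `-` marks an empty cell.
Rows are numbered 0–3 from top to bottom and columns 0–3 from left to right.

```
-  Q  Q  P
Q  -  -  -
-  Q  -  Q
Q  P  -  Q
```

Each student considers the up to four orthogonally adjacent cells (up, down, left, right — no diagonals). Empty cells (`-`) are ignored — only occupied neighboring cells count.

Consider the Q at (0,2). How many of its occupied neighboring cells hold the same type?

Occupied neighbors of (0,2): (0,1)=Q, (0,3)=P.
Same type (Q): 1 of 2.

1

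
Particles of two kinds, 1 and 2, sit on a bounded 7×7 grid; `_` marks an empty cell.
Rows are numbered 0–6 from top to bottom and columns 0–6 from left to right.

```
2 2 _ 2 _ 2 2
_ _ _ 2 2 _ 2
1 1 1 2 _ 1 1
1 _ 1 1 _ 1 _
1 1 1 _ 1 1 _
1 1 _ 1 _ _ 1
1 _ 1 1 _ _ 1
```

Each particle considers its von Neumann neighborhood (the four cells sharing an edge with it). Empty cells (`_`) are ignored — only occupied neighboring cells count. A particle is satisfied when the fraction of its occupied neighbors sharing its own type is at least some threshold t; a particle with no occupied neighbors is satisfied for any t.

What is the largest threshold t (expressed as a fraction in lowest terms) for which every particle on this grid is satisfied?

1/3

(0,0)2 1/1
(0,1)2 1/1
(0,3)2 1/1
(0,5)2 1/1
(0,6)2 2/2
(1,3)2 3/3
(1,4)2 1/1
(1,6)2 1/2
(2,0)1 2/2
(2,1)1 2/2
(2,2)1 2/3
(2,3)2 1/3
(2,5)1 2/2
(2,6)1 1/2
(3,0)1 2/2
(3,2)1 3/3
(3,3)1 1/2
(3,5)1 2/2
(4,0)1 3/3
(4,1)1 3/3
(4,2)1 2/2
(4,4)1 1/1
(4,5)1 2/2
(5,0)1 3/3
(5,1)1 2/2
(5,3)1 1/1
(5,6)1 1/1
(6,0)1 1/1
(6,2)1 1/1
(6,3)1 2/2
(6,6)1 1/1
The smallest same-type fraction is 1/3 at (2,3), which reduces to 1/3. Any threshold above that leaves this particle unsatisfied.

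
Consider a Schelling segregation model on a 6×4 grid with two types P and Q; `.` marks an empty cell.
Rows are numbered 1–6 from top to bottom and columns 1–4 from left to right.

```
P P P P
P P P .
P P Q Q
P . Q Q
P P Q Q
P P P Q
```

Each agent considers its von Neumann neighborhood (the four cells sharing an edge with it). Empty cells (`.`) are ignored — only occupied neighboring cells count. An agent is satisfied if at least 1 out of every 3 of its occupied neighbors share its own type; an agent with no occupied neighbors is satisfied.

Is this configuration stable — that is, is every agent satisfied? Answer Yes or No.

Row 1: (1,1)P 2/2 satisfied · (1,2)P 3/3 satisfied · (1,3)P 3/3 satisfied · (1,4)P 1/1 satisfied
Row 2: (2,1)P 3/3 satisfied · (2,2)P 4/4 satisfied · (2,3)P 2/3 satisfied
Row 3: (3,1)P 3/3 satisfied · (3,2)P 2/3 satisfied · (3,3)Q 2/4 satisfied · (3,4)Q 2/2 satisfied
Row 4: (4,1)P 2/2 satisfied · (4,3)Q 3/3 satisfied · (4,4)Q 3/3 satisfied
Row 5: (5,1)P 3/3 satisfied · (5,2)P 2/3 satisfied · (5,3)Q 2/4 satisfied · (5,4)Q 3/3 satisfied
Row 6: (6,1)P 2/2 satisfied · (6,2)P 3/3 satisfied · (6,3)P 1/3 satisfied · (6,4)Q 1/2 satisfied
All meet the threshold, so the configuration is stable.

Yes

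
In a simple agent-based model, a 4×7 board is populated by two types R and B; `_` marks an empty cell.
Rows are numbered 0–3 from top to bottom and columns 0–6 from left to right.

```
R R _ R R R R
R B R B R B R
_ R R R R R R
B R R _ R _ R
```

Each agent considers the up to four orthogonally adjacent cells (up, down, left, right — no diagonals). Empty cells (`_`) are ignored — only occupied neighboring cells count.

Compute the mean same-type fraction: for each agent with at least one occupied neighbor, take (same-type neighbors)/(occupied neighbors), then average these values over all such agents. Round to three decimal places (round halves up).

0.639

(0,0)R 2/2
(0,1)R 1/2
(0,3)R 1/2
(0,4)R 3/3
(0,5)R 2/3
(0,6)R 2/2
(1,0)R 1/2
(1,1)B 0/4
(1,2)R 1/3
(1,3)B 0/4
(1,4)R 2/4
(1,5)B 0/4
(1,6)R 2/3
(2,1)R 2/3
(2,2)R 4/4
(2,3)R 2/3
(2,4)R 4/4
(2,5)R 2/3
(2,6)R 3/3
(3,0)B 0/1
(3,1)R 2/3
(3,2)R 2/2
(3,4)R 1/1
(3,6)R 1/1
Sum over 24 agents: 2/2 + 1/2 + 1/2 + 3/3 + 2/3 + 2/2 + 1/2 + 0/4 + 1/3 + 0/4 + 2/4 + 0/4 + 2/3 + 2/3 + 4/4 + 2/3 + 4/4 + 2/3 + 3/3 + 0/1 + 2/3 + 2/2 + 1/1 + 1/1 = 46/3; mean = 46/3 ÷ 24 = 23/36 = 0.638888… → 0.639.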